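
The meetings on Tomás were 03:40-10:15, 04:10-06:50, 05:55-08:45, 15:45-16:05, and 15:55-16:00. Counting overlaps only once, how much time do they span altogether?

Merged: 03:40–10:15, 15:45–16:05.
Lengths: 6 h 35 min + 20 min = 6 h 55 min.

6 h 55 min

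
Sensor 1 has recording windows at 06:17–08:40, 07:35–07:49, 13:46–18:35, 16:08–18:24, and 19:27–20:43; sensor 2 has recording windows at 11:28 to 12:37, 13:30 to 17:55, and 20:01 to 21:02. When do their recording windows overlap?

A, merged: 06:17-08:40, 13:46-18:35, 19:27-20:43.
06:17-08:40 meets no B interval.
13:46-18:35 ∩ B → 13:46-17:55.
19:27-20:43 ∩ B → 20:01-20:43.

13:46-17:55, 20:01-20:43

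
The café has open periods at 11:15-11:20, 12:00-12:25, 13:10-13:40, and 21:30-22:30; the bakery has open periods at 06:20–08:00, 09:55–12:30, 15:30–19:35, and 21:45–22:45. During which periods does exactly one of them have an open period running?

Only in the first: 13:10–13:40, 21:30–21:45.
Only in the second: 06:20–08:00, 09:55–11:15, 11:20–12:00, 12:25–12:30, 15:30–19:35, 22:30–22:45.
Together these are the periods covered by exactly one.

06:20–08:00, 09:55–11:15, 11:20–12:00, 12:25–12:30, 13:10–13:40, 15:30–19:35, 21:30–21:45, 22:30–22:45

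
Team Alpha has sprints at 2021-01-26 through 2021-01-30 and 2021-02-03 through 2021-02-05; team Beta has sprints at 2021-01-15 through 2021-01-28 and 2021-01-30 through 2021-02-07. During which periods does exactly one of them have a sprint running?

2021-01-15 through 2021-01-25, 2021-01-29 through 2021-01-29, 2021-01-31 through 2021-02-02, 2021-02-06 through 2021-02-07

A \ B = 2021-01-29 through 2021-01-29.
B \ A = 2021-01-15 through 2021-01-25, 2021-01-31 through 2021-02-02, 2021-02-06 through 2021-02-07.
Union of the two gives the symmetric difference.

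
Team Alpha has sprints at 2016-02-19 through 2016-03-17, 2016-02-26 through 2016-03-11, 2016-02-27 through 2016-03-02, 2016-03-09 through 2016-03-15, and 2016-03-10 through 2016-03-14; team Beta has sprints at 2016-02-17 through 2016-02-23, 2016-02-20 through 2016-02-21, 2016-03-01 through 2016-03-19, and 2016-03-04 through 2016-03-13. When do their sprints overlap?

2016-02-19 through 2016-02-23, 2016-03-01 through 2016-03-17

First set merges to 2016-02-19 through 2016-03-17.
Second set merges to 2016-02-17 through 2016-02-23, 2016-03-01 through 2016-03-19.
2016-02-19 through 2016-03-17 meets the second set on 2016-02-19 through 2016-02-23, 2016-03-01 through 2016-03-17.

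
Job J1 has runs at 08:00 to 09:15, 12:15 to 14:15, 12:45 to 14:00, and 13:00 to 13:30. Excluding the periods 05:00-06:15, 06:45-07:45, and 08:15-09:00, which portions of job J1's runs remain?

Merge the first list: 08:00-09:15, 12:15-14:15.
08:00-09:15 with B removed leaves 08:00-08:15, 09:00-09:15.
12:15-14:15 is untouched.

08:00-08:15, 09:00-09:15, 12:15-14:15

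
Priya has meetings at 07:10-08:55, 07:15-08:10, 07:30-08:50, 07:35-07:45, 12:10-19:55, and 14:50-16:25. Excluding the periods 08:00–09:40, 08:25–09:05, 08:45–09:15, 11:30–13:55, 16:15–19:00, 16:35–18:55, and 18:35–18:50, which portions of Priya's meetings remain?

07:10–08:00, 13:55–16:15, 19:00–19:55

Merge the first list: 07:10–08:55, 12:10–19:55.
Merge the second list: 08:00–09:40, 11:30–13:55, 16:15–19:00.
07:10–08:55 \ B = 07:10–08:00.
12:10–19:55 \ B = 13:55–16:15, 19:00–19:55.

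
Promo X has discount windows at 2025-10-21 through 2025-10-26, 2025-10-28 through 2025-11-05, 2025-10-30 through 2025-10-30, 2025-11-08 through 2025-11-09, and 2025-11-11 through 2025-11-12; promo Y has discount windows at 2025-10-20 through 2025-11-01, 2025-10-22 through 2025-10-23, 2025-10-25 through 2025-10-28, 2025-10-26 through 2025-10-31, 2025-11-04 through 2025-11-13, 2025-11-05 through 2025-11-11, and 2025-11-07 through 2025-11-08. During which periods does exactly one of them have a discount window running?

Merge the first list: 2025-10-21 through 2025-10-26, 2025-10-28 through 2025-11-05, 2025-11-08 through 2025-11-09, 2025-11-11 through 2025-11-12.
Merge the second list: 2025-10-20 through 2025-11-01, 2025-11-04 through 2025-11-13.
Only in the first: 2025-11-02 through 2025-11-03.
Only in the second: 2025-10-20 through 2025-10-20, 2025-10-27 through 2025-10-27, 2025-11-06 through 2025-11-07, 2025-11-10 through 2025-11-10, 2025-11-13 through 2025-11-13.
Together these are the periods covered by exactly one.

2025-10-20 through 2025-10-20, 2025-10-27 through 2025-10-27, 2025-11-02 through 2025-11-03, 2025-11-06 through 2025-11-07, 2025-11-10 through 2025-11-10, 2025-11-13 through 2025-11-13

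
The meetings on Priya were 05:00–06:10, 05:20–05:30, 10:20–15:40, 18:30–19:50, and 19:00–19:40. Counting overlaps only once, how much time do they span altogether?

7 h 50 min

Merged: 05:00–06:10, 10:20–15:40, 18:30–19:50.
Lengths: 1 h 10 min + 5 h 20 min + 1 h 20 min = 7 h 50 min.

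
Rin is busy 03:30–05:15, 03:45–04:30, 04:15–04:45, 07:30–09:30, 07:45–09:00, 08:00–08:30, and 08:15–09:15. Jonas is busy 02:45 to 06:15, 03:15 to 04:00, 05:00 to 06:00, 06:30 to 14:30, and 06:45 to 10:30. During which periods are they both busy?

03:30–05:15, 07:30–09:30

Merge the first list: 03:30–05:15, 07:30–09:30.
Merge the second list: 02:45–06:15, 06:30–14:30.
03:30–05:15 meets the second set on 03:30–05:15.
07:30–09:30 meets the second set on 07:30–09:30.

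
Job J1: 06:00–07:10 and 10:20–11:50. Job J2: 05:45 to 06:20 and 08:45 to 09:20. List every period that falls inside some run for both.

06:00–07:10 ∩ B → 06:00–06:20.
10:20–11:50 meets no B interval.

06:00–06:20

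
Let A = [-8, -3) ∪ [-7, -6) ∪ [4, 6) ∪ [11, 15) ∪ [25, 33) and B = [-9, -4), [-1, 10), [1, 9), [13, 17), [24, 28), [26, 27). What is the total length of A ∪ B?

Merge the first list: [-8, -3), [4, 6), [11, 15), [25, 33).
Merge the second list: [-9, -4), [-1, 10), [13, 17), [24, 28).
A ∪ B = [-9, -3), [-1, 10), [11, 17), [24, 33).
Total: 6 + 11 + 6 + 9 = 32.

32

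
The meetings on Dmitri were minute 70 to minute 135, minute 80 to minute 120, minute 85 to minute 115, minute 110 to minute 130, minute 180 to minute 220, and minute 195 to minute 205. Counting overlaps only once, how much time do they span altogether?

Merged: minute 70 to minute 135, minute 180 to minute 220.
Lengths: 65 minutes + 40 minutes = 105 minutes.

105 minutes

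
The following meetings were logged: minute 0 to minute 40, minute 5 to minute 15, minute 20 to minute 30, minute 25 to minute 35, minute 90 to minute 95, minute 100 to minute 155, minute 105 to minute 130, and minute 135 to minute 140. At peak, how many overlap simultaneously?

3

At minute 25, 3 of the intervals are simultaneously active.
No point has more.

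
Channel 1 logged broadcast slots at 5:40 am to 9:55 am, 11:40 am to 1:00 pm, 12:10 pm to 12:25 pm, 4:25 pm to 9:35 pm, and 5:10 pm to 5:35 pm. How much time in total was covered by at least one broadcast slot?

10 h 45 min

Merged: 5:40 am–9:55 am, 11:40 am–1:00 pm, 4:25 pm–9:35 pm.
Lengths: 4 h 15 min + 1 h 20 min + 5 h 10 min = 10 h 45 min.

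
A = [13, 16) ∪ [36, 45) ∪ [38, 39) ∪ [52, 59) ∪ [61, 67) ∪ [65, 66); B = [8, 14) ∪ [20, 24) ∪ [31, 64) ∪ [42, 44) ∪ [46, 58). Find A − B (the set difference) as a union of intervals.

[14, 16) ∪ [64, 67)

First set merges to [13, 16), [36, 45), [52, 59), [61, 67).
Second set merges to [8, 14), [20, 24), [31, 64).
[13, 16) minus B → [14, 16).
[36, 45): fully covered by B → removed.
[52, 59): fully covered by B → removed.
[61, 67) minus B → [64, 67).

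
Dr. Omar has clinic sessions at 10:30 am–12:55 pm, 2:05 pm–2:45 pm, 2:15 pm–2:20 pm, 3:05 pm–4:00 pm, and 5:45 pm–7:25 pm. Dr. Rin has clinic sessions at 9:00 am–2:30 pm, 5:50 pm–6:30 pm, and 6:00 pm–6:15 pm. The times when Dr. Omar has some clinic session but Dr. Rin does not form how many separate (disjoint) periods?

A, merged: 10:30 am-12:55 pm, 2:05 pm-2:45 pm, 3:05 pm-4:00 pm, 5:45 pm-7:25 pm.
B, merged: 9:00 am-2:30 pm, 5:50 pm-6:30 pm.
A \ B = 2:30 pm-2:45 pm, 3:05 pm-4:00 pm, 5:45 pm-5:50 pm, 6:30 pm-7:25 pm.
That is 4 disjoint pieces.

4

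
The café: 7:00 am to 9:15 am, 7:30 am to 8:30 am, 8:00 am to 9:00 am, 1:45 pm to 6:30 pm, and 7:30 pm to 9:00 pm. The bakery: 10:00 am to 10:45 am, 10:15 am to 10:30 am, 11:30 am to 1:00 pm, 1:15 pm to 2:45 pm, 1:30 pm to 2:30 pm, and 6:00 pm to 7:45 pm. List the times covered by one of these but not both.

7:00 am–9:15 am, 10:00 am–10:45 am, 11:30 am–1:00 pm, 1:15 pm–1:45 pm, 2:45 pm–6:00 pm, 6:30 pm–7:30 pm, 7:45 pm–9:00 pm

First set merges to 7:00 am–9:15 am, 1:45 pm–6:30 pm, 7:30 pm–9:00 pm.
Second set merges to 10:00 am–10:45 am, 11:30 am–1:00 pm, 1:15 pm–2:45 pm, 6:00 pm–7:45 pm.
A but not B: 7:00 am–9:15 am, 2:45 pm–6:00 pm, 7:45 pm–9:00 pm.
B but not A: 10:00 am–10:45 am, 11:30 am–1:00 pm, 1:15 pm–1:45 pm, 6:30 pm–7:30 pm.
Combining gives A △ B.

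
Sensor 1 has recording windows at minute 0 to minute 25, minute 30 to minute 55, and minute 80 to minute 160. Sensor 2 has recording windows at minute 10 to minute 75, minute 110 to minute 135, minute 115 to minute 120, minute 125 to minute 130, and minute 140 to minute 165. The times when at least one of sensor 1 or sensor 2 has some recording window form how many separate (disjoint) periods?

2

Merge the second list: minute 10 to minute 75, minute 110 to minute 135, minute 140 to minute 165.
A ∪ B = minute 0 to minute 75, minute 80 to minute 165.
That is 2 disjoint pieces.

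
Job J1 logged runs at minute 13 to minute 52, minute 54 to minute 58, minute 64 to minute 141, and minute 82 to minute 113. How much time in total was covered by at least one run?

120 minutes

Merged: minute 13 to minute 52, minute 54 to minute 58, minute 64 to minute 141.
Lengths: 39 minutes + 4 minutes + 77 minutes = 120 minutes.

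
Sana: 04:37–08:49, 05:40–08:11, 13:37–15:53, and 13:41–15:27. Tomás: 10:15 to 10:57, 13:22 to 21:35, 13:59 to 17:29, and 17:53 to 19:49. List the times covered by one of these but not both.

A, merged: 04:37–08:49, 13:37–15:53.
B, merged: 10:15–10:57, 13:22–21:35.
Only in the first: 04:37–08:49.
Only in the second: 10:15–10:57, 13:22–13:37, 15:53–21:35.
Together these are the periods covered by exactly one.

04:37–08:49, 10:15–10:57, 13:22–13:37, 15:53–21:35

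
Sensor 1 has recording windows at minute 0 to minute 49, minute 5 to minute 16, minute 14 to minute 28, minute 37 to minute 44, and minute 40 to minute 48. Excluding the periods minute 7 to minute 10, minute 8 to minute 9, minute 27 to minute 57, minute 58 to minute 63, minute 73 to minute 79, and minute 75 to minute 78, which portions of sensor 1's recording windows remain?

minute 0 to minute 7, minute 10 to minute 27

Merge the first list: minute 0 to minute 49.
Merge the second list: minute 7 to minute 10, minute 27 to minute 57, minute 58 to minute 63, minute 73 to minute 79.
minute 0 to minute 49 minus B → minute 0 to minute 7, minute 10 to minute 27.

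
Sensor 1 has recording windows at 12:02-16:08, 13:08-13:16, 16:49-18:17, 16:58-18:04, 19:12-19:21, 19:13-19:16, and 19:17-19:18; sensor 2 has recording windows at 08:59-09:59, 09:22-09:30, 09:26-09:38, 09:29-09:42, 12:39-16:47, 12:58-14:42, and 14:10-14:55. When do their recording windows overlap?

12:39–16:08

First set merges to 12:02–16:08, 16:49–18:17, 19:12–19:21.
Second set merges to 08:59–09:59, 12:39–16:47.
12:02–16:08 ∩ B → 12:39–16:08.
16:49–18:17 meets no B interval.
19:12–19:21 meets no B interval.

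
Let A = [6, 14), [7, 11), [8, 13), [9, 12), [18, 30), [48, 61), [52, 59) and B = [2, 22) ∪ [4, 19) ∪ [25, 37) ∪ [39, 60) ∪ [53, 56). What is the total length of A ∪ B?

57

Merge the first list: [6, 14), [18, 30), [48, 61).
Merge the second list: [2, 22), [25, 37), [39, 60).
A ∪ B = [2, 37), [39, 61).
Total: 35 + 22 = 57.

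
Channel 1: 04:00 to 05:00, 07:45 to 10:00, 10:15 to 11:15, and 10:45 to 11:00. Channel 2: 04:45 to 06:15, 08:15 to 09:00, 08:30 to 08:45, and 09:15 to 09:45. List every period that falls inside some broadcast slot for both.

First set merges to 04:00–05:00, 07:45–10:00, 10:15–11:15.
Second set merges to 04:45–06:15, 08:15–09:00, 09:15–09:45.
04:00–05:00 ∩ B → 04:45–05:00.
07:45–10:00 ∩ B → 08:15–09:00, 09:15–09:45.
10:15–11:15 meets no B interval.

04:45–05:00, 08:15–09:00, 09:15–09:45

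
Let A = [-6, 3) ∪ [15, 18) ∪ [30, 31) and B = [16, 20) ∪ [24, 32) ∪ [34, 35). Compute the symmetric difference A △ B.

A \ B = [-6, 3), [15, 16).
B \ A = [18, 20), [24, 30), [31, 32), [34, 35).
Union of the two gives the symmetric difference.

[-6, 3) ∪ [15, 16) ∪ [18, 20) ∪ [24, 30) ∪ [31, 32) ∪ [34, 35)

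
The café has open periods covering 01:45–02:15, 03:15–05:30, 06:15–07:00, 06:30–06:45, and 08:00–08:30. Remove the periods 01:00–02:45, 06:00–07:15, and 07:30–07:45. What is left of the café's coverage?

First set merges to 01:45–02:15, 03:15–05:30, 06:15–07:00, 08:00–08:30.
01:45–02:15 lies entirely inside B → drops out.
03:15–05:30 is untouched.
06:15–07:00 lies entirely inside B → drops out.
08:00–08:30 is untouched.

03:15–05:30, 08:00–08:30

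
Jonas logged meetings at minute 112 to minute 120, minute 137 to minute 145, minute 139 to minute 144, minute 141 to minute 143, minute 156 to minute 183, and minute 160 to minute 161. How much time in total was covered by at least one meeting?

43 minutes

Merged: minute 112 to minute 120, minute 137 to minute 145, minute 156 to minute 183.
Lengths: 8 minutes + 8 minutes + 27 minutes = 43 minutes.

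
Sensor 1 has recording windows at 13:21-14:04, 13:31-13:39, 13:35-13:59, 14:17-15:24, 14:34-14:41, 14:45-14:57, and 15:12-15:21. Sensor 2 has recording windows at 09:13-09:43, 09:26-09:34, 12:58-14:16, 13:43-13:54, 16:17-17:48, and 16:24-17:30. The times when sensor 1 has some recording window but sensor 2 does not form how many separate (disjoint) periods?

1

First set merges to 13:21–14:04, 14:17–15:24.
Second set merges to 09:13–09:43, 12:58–14:16, 16:17–17:48.
A \ B = 14:17–15:24.
That is 1 disjoint piece.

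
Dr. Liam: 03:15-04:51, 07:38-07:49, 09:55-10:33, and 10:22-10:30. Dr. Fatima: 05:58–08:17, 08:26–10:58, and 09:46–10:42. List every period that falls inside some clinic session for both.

First set merges to 03:15-04:51, 07:38-07:49, 09:55-10:33.
Second set merges to 05:58-08:17, 08:26-10:58.
03:15-04:51 falls entirely outside B.
07:38-07:49 overlaps B on 07:38-07:49.
09:55-10:33 overlaps B on 09:55-10:33.

07:38-07:49, 09:55-10:33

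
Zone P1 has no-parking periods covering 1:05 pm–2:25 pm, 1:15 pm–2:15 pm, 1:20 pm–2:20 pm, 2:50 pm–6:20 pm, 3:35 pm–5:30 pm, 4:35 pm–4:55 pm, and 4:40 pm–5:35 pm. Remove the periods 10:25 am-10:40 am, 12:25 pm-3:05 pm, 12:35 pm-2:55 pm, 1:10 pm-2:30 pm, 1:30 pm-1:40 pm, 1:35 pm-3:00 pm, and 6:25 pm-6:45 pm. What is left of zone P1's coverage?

3:05 pm-6:20 pm

A, merged: 1:05 pm-2:25 pm, 2:50 pm-6:20 pm.
B, merged: 10:25 am-10:40 am, 12:25 pm-3:05 pm, 6:25 pm-6:45 pm.
1:05 pm-2:25 pm lies entirely inside B → drops out.
2:50 pm-6:20 pm with B removed leaves 3:05 pm-6:20 pm.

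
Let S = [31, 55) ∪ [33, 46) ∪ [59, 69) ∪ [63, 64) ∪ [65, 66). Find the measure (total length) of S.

34

Merged: [31, 55), [59, 69).
Lengths: 24 + 10 = 34.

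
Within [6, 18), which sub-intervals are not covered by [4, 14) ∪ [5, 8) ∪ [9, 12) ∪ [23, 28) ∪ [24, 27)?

[14, 18)

Covered (merged): [4, 14), [23, 28).
Complement within [6, 18): [14, 18).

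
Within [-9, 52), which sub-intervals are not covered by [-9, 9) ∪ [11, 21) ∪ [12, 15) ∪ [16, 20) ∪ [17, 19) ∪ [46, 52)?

Covered (merged): [-9, 9), [11, 21), [46, 52).
Complement within [-9, 52): [9, 11), [21, 46).

[9, 11) ∪ [21, 46)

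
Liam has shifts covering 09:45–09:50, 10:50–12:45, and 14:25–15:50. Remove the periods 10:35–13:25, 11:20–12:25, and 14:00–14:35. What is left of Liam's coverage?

Second set merges to 10:35–13:25, 14:00–14:35.
09:45–09:50 is untouched.
10:50–12:45 lies entirely inside B → drops out.
14:25–15:50 with B removed leaves 14:35–15:50.

09:45–09:50, 14:35–15:50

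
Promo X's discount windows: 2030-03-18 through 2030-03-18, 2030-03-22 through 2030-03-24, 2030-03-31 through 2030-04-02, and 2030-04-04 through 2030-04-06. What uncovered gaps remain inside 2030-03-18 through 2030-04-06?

Covered (merged): 2030-03-18 through 2030-03-18, 2030-03-22 through 2030-03-24, 2030-03-31 through 2030-04-02, 2030-04-04 through 2030-04-06.
Uncovered inside 2030-03-18 through 2030-04-06: 2030-03-19 through 2030-03-21, 2030-03-25 through 2030-03-30, 2030-04-03 through 2030-04-03.

2030-03-19 through 2030-03-21, 2030-03-25 through 2030-03-30, 2030-04-03 through 2030-04-03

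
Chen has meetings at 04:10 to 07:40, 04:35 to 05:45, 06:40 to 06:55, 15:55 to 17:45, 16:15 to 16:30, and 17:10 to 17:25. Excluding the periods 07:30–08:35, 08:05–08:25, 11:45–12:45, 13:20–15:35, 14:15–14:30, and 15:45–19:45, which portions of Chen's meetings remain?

First set merges to 04:10–07:40, 15:55–17:45.
Second set merges to 07:30–08:35, 11:45–12:45, 13:20–15:35, 15:45–19:45.
04:10–07:40 minus B → 04:10–07:30.
15:55–17:45: fully covered by B → removed.

04:10–07:30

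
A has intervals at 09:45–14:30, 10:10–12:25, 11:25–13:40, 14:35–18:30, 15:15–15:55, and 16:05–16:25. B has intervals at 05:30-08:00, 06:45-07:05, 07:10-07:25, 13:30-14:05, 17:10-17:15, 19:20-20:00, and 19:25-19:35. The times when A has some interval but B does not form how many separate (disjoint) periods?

4

Merge the first list: 09:45–14:30, 14:35–18:30.
Merge the second list: 05:30–08:00, 13:30–14:05, 17:10–17:15, 19:20–20:00.
A \ B = 09:45–13:30, 14:05–14:30, 14:35–17:10, 17:15–18:30.
That is 4 disjoint pieces.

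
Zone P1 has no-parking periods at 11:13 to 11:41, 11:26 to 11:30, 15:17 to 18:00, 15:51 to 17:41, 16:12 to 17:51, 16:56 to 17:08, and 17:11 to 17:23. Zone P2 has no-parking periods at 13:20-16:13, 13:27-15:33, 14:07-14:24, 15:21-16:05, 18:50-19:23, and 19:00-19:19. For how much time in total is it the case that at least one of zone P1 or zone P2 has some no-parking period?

First set merges to 11:13–11:41, 15:17–18:00.
Second set merges to 13:20–16:13, 18:50–19:23.
A ∪ B = 11:13–11:41, 13:20–18:00, 18:50–19:23.
Total: 28 min + 4 h 40 min + 33 min = 5 h 41 min.

5 h 41 min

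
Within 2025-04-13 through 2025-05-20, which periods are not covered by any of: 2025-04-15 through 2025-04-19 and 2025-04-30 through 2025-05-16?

After merging, the occupied span is 2025-04-15 through 2025-04-19, 2025-04-30 through 2025-05-16.
Uncovered inside 2025-04-13 through 2025-05-20: 2025-04-13 through 2025-04-14, 2025-04-20 through 2025-04-29, 2025-05-17 through 2025-05-20.

2025-04-13 through 2025-04-14, 2025-04-20 through 2025-04-29, 2025-05-17 through 2025-05-20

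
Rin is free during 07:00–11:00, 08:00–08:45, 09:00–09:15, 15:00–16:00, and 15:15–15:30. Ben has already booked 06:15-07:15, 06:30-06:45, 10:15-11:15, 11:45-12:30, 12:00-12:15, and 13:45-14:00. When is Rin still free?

Merge the first list: 07:00-11:00, 15:00-16:00.
Merge the second list: 06:15-07:15, 10:15-11:15, 11:45-12:30, 13:45-14:00.
07:00-11:00 minus B → 07:15-10:15.
15:00-16:00: no B overlap → unchanged.

07:15-10:15, 15:00-16:00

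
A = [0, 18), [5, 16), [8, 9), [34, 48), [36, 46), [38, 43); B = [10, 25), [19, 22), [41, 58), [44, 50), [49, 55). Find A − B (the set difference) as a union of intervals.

Merge the first list: [0, 18), [34, 48).
Merge the second list: [10, 25), [41, 58).
[0, 18) minus B → [0, 10).
[34, 48) minus B → [34, 41).

[0, 10) ∪ [34, 41)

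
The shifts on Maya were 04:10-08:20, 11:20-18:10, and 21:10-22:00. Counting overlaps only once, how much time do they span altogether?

Merged: 04:10-08:20, 11:20-18:10, 21:10-22:00.
Lengths: 4 h 10 min + 6 h 50 min + 50 min = 11 h 50 min.

11 h 50 min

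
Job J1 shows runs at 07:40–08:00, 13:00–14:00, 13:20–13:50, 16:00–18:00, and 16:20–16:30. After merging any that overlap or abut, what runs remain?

07:40-08:00, 13:00-14:00, 16:00-18:00

13:00-14:00 is disjoint → start new block.
13:20-13:50 overlaps/touches 13:00-14:00 → extend to 13:00-14:00.
16:00-18:00 is disjoint → start new block.
16:20-16:30 overlaps/touches 16:00-18:00 → extend to 16:00-18:00.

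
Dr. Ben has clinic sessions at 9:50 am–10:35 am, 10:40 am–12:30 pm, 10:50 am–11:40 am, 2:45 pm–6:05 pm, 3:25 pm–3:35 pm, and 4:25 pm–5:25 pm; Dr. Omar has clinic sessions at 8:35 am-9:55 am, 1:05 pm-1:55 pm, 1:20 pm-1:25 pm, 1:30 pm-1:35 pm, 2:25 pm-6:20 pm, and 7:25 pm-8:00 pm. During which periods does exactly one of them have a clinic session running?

8:35 am-9:50 am, 9:55 am-10:35 am, 10:40 am-12:30 pm, 1:05 pm-1:55 pm, 2:25 pm-2:45 pm, 6:05 pm-6:20 pm, 7:25 pm-8:00 pm

A, merged: 9:50 am-10:35 am, 10:40 am-12:30 pm, 2:45 pm-6:05 pm.
B, merged: 8:35 am-9:55 am, 1:05 pm-1:55 pm, 2:25 pm-6:20 pm, 7:25 pm-8:00 pm.
Only in the first: 9:55 am-10:35 am, 10:40 am-12:30 pm.
Only in the second: 8:35 am-9:50 am, 1:05 pm-1:55 pm, 2:25 pm-2:45 pm, 6:05 pm-6:20 pm, 7:25 pm-8:00 pm.
Together these are the periods covered by exactly one.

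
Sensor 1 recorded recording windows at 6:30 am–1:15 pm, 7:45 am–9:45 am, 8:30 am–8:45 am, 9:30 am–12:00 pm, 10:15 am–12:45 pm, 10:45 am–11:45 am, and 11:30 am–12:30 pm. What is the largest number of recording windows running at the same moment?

Walk the sorted start/end points keeping a running depth.
The depth first hits 5 at 11:30 am.

5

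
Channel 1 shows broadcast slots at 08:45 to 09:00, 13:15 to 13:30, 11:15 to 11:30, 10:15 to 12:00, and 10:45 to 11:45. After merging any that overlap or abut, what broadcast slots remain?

08:45–09:00, 10:15–12:00, 13:15–13:30

Sort by start: 08:45–09:00, 10:15–12:00, 10:45–11:45, 11:15–11:30, 13:15–13:30.
10:15–12:00 is disjoint → start new block.
10:45–11:45 overlaps/touches 10:15–12:00 → extend to 10:15–12:00.
11:15–11:30 overlaps/touches 10:15–12:00 → extend to 10:15–12:00.
13:15–13:30 is disjoint → start new block.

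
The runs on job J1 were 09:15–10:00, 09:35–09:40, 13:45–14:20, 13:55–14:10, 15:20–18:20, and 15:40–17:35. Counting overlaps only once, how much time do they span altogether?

4 h 20 min

Merged: 09:15-10:00, 13:45-14:20, 15:20-18:20.
Lengths: 45 min + 35 min + 3 h = 4 h 20 min.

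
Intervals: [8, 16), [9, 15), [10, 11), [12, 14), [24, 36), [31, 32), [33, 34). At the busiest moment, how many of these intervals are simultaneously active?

3

At 10, 3 of the intervals are simultaneously active.
No point has more.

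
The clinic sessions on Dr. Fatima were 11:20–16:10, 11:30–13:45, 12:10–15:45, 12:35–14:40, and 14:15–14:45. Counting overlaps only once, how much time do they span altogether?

Merged: 11:20-16:10.
Length: 4 h 50 min.

4 h 50 min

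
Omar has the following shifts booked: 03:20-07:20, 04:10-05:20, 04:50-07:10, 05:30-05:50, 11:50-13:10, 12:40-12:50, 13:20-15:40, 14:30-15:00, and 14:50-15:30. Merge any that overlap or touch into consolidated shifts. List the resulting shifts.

03:20–07:20, 11:50–13:10, 13:20–15:40

04:10–05:20 overlaps/touches 03:20–07:20 → extend to 03:20–07:20.
04:50–07:10 overlaps/touches 03:20–07:20 → extend to 03:20–07:20.
05:30–05:50 overlaps/touches 03:20–07:20 → extend to 03:20–07:20.
11:50–13:10 is disjoint → start new block.
12:40–12:50 overlaps/touches 11:50–13:10 → extend to 11:50–13:10.
13:20–15:40 is disjoint → start new block.
14:30–15:00 overlaps/touches 13:20–15:40 → extend to 13:20–15:40.
14:50–15:30 overlaps/touches 13:20–15:40 → extend to 13:20–15:40.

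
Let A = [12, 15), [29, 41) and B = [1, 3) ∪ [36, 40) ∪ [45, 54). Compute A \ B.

[12, 15): no B overlap → unchanged.
[29, 41) minus B → [29, 36), [40, 41).

[12, 15) ∪ [29, 36) ∪ [40, 41)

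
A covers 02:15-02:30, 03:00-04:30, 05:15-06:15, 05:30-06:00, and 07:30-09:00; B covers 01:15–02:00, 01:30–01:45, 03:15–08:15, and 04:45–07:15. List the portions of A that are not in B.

02:15–02:30, 03:00–03:15, 08:15–09:00

Merge the first list: 02:15–02:30, 03:00–04:30, 05:15–06:15, 07:30–09:00.
Merge the second list: 01:15–02:00, 03:15–08:15.
02:15–02:30: nothing removed.
03:00–04:30 \ B = 03:00–03:15.
05:15–06:15: entirely removed.
07:30–09:00 \ B = 08:15–09:00.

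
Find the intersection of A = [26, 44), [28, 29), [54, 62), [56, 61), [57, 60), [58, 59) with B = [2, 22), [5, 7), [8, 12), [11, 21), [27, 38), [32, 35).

[27, 38)

Merge the first list: [26, 44), [54, 62).
Merge the second list: [2, 22), [27, 38).
[26, 44) meets the second set on [27, 38).
[54, 62): no overlap with the second set.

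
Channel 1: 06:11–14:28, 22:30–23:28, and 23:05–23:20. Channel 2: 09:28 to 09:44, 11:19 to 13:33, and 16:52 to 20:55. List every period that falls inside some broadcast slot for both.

A, merged: 06:11–14:28, 22:30–23:28.
06:11–14:28 ∩ B → 09:28–09:44, 11:19–13:33.
22:30–23:28 meets no B interval.

09:28–09:44, 11:19–13:33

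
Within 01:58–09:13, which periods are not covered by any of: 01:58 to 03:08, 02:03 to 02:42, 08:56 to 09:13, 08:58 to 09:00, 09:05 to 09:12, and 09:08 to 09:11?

03:08–08:56

After merging, the occupied span is 01:58–03:08, 08:56–09:13.
Complement within 01:58–09:13: 03:08–08:56.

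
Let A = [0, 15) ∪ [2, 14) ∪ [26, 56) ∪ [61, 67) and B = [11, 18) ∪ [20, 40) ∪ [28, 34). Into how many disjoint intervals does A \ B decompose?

First set merges to [0, 15), [26, 56), [61, 67).
Second set merges to [11, 18), [20, 40).
A \ B = [0, 11), [40, 56), [61, 67).
That is 3 disjoint pieces.

3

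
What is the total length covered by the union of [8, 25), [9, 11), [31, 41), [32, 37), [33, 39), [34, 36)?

27

Merged: [8, 25), [31, 41).
Lengths: 17 + 10 = 27.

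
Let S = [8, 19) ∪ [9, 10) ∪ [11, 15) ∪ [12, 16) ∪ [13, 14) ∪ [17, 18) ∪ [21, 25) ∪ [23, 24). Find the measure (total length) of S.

15

Merged: [8, 19), [21, 25).
Lengths: 11 + 4 = 15.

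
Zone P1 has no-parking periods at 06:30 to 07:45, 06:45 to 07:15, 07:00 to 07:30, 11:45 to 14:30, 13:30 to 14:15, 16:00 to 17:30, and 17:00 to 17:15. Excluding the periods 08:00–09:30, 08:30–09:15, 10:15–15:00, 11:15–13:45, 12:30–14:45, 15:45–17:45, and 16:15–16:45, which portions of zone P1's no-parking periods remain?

06:30-07:45

A, merged: 06:30-07:45, 11:45-14:30, 16:00-17:30.
B, merged: 08:00-09:30, 10:15-15:00, 15:45-17:45.
06:30-07:45: no B overlap → unchanged.
11:45-14:30: fully covered by B → removed.
16:00-17:30: fully covered by B → removed.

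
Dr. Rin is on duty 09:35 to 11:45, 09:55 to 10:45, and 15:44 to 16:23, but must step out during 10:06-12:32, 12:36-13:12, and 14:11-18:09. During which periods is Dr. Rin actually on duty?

Merge the first list: 09:35–11:45, 15:44–16:23.
09:35–11:45 minus B → 09:35–10:06.
15:44–16:23: fully covered by B → removed.

09:35–10:06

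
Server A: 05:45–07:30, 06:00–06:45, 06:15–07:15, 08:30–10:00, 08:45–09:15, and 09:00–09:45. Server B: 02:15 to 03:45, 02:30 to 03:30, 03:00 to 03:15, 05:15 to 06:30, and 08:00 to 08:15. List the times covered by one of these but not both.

02:15–03:45, 05:15–05:45, 06:30–07:30, 08:00–08:15, 08:30–10:00

Merge the first list: 05:45–07:30, 08:30–10:00.
Merge the second list: 02:15–03:45, 05:15–06:30, 08:00–08:15.
A but not B: 06:30–07:30, 08:30–10:00.
B but not A: 02:15–03:45, 05:15–05:45, 08:00–08:15.
Combining gives A △ B.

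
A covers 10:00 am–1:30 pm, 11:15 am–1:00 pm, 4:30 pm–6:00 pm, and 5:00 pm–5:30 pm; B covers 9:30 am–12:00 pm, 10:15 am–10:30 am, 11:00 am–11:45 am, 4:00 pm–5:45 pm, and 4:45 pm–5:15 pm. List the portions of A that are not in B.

Merge the first list: 10:00 am–1:30 pm, 4:30 pm–6:00 pm.
Merge the second list: 9:30 am–12:00 pm, 4:00 pm–5:45 pm.
10:00 am–1:30 pm minus B → 12:00 pm–1:30 pm.
4:30 pm–6:00 pm minus B → 5:45 pm–6:00 pm.

12:00 pm–1:30 pm, 5:45 pm–6:00 pm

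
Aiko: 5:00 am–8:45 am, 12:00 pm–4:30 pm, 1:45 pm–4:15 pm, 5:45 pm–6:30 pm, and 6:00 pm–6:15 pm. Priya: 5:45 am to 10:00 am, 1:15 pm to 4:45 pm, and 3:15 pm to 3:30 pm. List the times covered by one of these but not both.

5:00 am-5:45 am, 8:45 am-10:00 am, 12:00 pm-1:15 pm, 4:30 pm-4:45 pm, 5:45 pm-6:30 pm

Merge the first list: 5:00 am-8:45 am, 12:00 pm-4:30 pm, 5:45 pm-6:30 pm.
Merge the second list: 5:45 am-10:00 am, 1:15 pm-4:45 pm.
A but not B: 5:00 am-5:45 am, 12:00 pm-1:15 pm, 5:45 pm-6:30 pm.
B but not A: 8:45 am-10:00 am, 4:30 pm-4:45 pm.
Combining gives A △ B.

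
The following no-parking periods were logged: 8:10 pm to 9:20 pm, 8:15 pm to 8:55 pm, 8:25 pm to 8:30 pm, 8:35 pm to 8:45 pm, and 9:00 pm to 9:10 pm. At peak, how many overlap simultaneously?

Walk the sorted start/end points keeping a running depth.
The depth first hits 3 at 8:25 pm.

3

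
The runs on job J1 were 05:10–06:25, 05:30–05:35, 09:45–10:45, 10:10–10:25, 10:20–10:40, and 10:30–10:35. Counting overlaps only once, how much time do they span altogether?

2 h 15 min

Merged: 05:10–06:25, 09:45–10:45.
Lengths: 1 h 15 min + 1 h = 2 h 15 min.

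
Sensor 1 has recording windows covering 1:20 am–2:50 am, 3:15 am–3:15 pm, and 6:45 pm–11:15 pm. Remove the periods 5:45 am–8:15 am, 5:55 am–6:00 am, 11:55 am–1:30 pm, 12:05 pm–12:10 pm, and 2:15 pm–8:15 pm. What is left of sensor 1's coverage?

B, merged: 5:45 am–8:15 am, 11:55 am–1:30 pm, 2:15 pm–8:15 pm.
1:20 am–2:50 am is untouched.
3:15 am–3:15 pm with B removed leaves 3:15 am–5:45 am, 8:15 am–11:55 am, 1:30 pm–2:15 pm.
6:45 pm–11:15 pm with B removed leaves 8:15 pm–11:15 pm.

1:20 am–2:50 am, 3:15 am–5:45 am, 8:15 am–11:55 am, 1:30 pm–2:15 pm, 8:15 pm–11:15 pm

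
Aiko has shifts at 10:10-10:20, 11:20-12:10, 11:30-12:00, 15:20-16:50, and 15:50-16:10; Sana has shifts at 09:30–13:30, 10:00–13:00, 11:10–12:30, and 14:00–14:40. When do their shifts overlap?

A, merged: 10:10–10:20, 11:20–12:10, 15:20–16:50.
B, merged: 09:30–13:30, 14:00–14:40.
10:10–10:20 ∩ B → 10:10–10:20.
11:20–12:10 ∩ B → 11:20–12:10.
15:20–16:50 meets no B interval.

10:10–10:20, 11:20–12:10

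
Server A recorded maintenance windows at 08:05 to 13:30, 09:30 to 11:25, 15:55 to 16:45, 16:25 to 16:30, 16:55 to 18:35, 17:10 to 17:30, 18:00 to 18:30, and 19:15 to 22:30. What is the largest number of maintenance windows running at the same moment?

2

Walk the sorted start/end points keeping a running depth.
The depth first hits 2 at 09:30.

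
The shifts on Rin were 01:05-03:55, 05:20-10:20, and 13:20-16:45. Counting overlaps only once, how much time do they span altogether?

11 h 15 min

Merged: 01:05–03:55, 05:20–10:20, 13:20–16:45.
Lengths: 2 h 50 min + 5 h + 3 h 25 min = 11 h 15 min.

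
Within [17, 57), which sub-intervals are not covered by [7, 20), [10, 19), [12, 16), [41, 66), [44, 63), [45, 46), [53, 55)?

After merging, the occupied span is [7, 20), [41, 66).
Gaps within [17, 57): [20, 41).

[20, 41)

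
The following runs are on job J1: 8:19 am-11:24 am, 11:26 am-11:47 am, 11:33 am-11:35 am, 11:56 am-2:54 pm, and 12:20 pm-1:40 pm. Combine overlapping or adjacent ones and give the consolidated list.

11:26 am-11:47 am is disjoint → start new block.
11:33 am-11:35 am overlaps/touches 11:26 am-11:47 am → extend to 11:26 am-11:47 am.
11:56 am-2:54 pm is disjoint → start new block.
12:20 pm-1:40 pm overlaps/touches 11:56 am-2:54 pm → extend to 11:56 am-2:54 pm.

8:19 am-11:24 am, 11:26 am-11:47 am, 11:56 am-2:54 pm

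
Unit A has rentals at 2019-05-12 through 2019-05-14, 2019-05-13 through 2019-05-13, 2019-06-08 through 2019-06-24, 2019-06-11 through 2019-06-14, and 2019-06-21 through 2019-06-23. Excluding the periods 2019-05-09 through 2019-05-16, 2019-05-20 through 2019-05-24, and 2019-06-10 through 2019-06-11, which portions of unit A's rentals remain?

2019-06-08 through 2019-06-09, 2019-06-12 through 2019-06-24

A, merged: 2019-05-12 through 2019-05-14, 2019-06-08 through 2019-06-24.
2019-05-12 through 2019-05-14: fully covered by B → removed.
2019-06-08 through 2019-06-24 minus B → 2019-06-08 through 2019-06-09, 2019-06-12 through 2019-06-24.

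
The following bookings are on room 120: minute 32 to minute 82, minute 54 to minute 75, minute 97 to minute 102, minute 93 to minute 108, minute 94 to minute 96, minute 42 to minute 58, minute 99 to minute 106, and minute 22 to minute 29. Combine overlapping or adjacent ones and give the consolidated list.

Sort by start: minute 22 to minute 29, minute 32 to minute 82, minute 42 to minute 58, minute 54 to minute 75, minute 93 to minute 108, minute 94 to minute 96, minute 97 to minute 102, minute 99 to minute 106.
minute 32 to minute 82 is disjoint → start new block.
minute 42 to minute 58 overlaps/touches minute 32 to minute 82 → extend to minute 32 to minute 82.
minute 54 to minute 75 overlaps/touches minute 32 to minute 82 → extend to minute 32 to minute 82.
minute 93 to minute 108 is disjoint → start new block.
minute 94 to minute 96 overlaps/touches minute 93 to minute 108 → extend to minute 93 to minute 108.
minute 97 to minute 102 overlaps/touches minute 93 to minute 108 → extend to minute 93 to minute 108.
minute 99 to minute 106 overlaps/touches minute 93 to minute 108 → extend to minute 93 to minute 108.

minute 22 to minute 29, minute 32 to minute 82, minute 93 to minute 108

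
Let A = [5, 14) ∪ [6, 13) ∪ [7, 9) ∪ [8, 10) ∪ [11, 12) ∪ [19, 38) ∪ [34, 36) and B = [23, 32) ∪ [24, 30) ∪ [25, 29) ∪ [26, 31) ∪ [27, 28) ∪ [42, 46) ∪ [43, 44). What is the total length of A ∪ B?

Merge the first list: [5, 14), [19, 38).
Merge the second list: [23, 32), [42, 46).
A ∪ B = [5, 14), [19, 38), [42, 46).
Total: 9 + 19 + 4 = 32.

32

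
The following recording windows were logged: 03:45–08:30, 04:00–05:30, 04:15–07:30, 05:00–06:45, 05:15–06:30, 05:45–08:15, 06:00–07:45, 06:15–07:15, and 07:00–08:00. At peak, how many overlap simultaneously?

Sweep endpoints in order; track running count of active intervals.
Peak of 7 reached at 06:15.

7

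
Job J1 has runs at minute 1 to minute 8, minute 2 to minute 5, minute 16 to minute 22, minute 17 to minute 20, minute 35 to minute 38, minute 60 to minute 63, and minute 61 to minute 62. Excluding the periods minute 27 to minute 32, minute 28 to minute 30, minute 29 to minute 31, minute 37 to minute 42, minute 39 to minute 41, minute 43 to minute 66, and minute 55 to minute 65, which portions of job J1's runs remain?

First set merges to minute 1 to minute 8, minute 16 to minute 22, minute 35 to minute 38, minute 60 to minute 63.
Second set merges to minute 27 to minute 32, minute 37 to minute 42, minute 43 to minute 66.
minute 1 to minute 8 is untouched.
minute 16 to minute 22 is untouched.
minute 35 to minute 38 with B removed leaves minute 35 to minute 37.
minute 60 to minute 63 lies entirely inside B → drops out.

minute 1 to minute 8, minute 16 to minute 22, minute 35 to minute 37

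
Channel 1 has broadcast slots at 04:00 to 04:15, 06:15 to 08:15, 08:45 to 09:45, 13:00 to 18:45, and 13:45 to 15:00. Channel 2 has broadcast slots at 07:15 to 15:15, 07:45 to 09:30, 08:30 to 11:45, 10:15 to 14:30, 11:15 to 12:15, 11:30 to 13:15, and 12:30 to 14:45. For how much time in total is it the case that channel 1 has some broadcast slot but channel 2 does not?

4 h 45 min

Merge the first list: 04:00–04:15, 06:15–08:15, 08:45–09:45, 13:00–18:45.
Merge the second list: 07:15–15:15.
A \ B = 04:00–04:15, 06:15–07:15, 15:15–18:45.
Total: 15 min + 1 h + 3 h 30 min = 4 h 45 min.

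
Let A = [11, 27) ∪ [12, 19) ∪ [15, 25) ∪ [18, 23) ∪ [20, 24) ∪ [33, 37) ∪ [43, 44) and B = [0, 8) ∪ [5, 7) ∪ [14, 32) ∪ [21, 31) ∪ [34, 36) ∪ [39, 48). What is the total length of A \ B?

Merge the first list: [11, 27), [33, 37), [43, 44).
Merge the second list: [0, 8), [14, 32), [34, 36), [39, 48).
A \ B = [11, 14), [33, 34), [36, 37).
Total: 3 + 1 + 1 = 5.

5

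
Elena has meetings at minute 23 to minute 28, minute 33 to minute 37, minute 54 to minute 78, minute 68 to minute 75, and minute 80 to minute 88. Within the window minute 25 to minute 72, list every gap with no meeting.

Covered (merged): minute 23 to minute 28, minute 33 to minute 37, minute 54 to minute 78, minute 80 to minute 88.
Complement within minute 25 to minute 72: minute 28 to minute 33, minute 37 to minute 54.

minute 28 to minute 33, minute 37 to minute 54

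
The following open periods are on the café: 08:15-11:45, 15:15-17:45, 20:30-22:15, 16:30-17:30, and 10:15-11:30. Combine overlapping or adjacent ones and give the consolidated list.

08:15–11:45, 15:15–17:45, 20:30–22:15

Sort by start: 08:15–11:45, 10:15–11:30, 15:15–17:45, 16:30–17:30, 20:30–22:15.
10:15–11:30 overlaps/touches 08:15–11:45 → extend to 08:15–11:45.
15:15–17:45 is disjoint → start new block.
16:30–17:30 overlaps/touches 15:15–17:45 → extend to 15:15–17:45.
20:30–22:15 is disjoint → start new block.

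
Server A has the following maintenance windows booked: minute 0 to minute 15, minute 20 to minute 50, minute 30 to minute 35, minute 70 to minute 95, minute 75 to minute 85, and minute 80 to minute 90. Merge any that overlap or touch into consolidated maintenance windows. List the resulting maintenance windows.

minute 0 to minute 15, minute 20 to minute 50, minute 70 to minute 95

minute 20 to minute 50 is disjoint → start new block.
minute 30 to minute 35 overlaps/touches minute 20 to minute 50 → extend to minute 20 to minute 50.
minute 70 to minute 95 is disjoint → start new block.
minute 75 to minute 85 overlaps/touches minute 70 to minute 95 → extend to minute 70 to minute 95.
minute 80 to minute 90 overlaps/touches minute 70 to minute 95 → extend to minute 70 to minute 95.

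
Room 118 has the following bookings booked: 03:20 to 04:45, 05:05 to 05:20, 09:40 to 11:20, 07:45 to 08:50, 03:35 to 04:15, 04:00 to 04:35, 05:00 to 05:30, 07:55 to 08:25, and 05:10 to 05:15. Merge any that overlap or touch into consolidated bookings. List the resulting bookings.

03:20-04:45, 05:00-05:30, 07:45-08:50, 09:40-11:20

Sort by start: 03:20-04:45, 03:35-04:15, 04:00-04:35, 05:00-05:30, 05:05-05:20, 05:10-05:15, 07:45-08:50, 07:55-08:25, 09:40-11:20.
03:35-04:15 overlaps/touches 03:20-04:45 → extend to 03:20-04:45.
04:00-04:35 overlaps/touches 03:20-04:45 → extend to 03:20-04:45.
05:00-05:30 is disjoint → start new block.
05:05-05:20 overlaps/touches 05:00-05:30 → extend to 05:00-05:30.
05:10-05:15 overlaps/touches 05:00-05:30 → extend to 05:00-05:30.
07:45-08:50 is disjoint → start new block.
07:55-08:25 overlaps/touches 07:45-08:50 → extend to 07:45-08:50.
09:40-11:20 is disjoint → start new block.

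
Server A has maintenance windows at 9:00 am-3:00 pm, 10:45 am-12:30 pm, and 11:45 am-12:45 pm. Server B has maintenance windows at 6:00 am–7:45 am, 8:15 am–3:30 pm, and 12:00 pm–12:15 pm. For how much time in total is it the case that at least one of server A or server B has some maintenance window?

First set merges to 9:00 am-3:00 pm.
Second set merges to 6:00 am-7:45 am, 8:15 am-3:30 pm.
A ∪ B = 6:00 am-7:45 am, 8:15 am-3:30 pm.
Total: 1 h 45 min + 7 h 15 min = 9 h.

9 h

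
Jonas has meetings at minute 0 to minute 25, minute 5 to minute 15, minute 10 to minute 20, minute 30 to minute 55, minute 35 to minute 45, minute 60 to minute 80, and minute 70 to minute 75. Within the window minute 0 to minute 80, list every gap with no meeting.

minute 25 to minute 30, minute 55 to minute 60

The merged coverage is minute 0 to minute 25, minute 30 to minute 55, minute 60 to minute 80.
Uncovered inside minute 0 to minute 80: minute 25 to minute 30, minute 55 to minute 60.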